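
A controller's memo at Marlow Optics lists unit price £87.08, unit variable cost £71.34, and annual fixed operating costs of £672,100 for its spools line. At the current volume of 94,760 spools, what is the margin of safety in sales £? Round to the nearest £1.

Contribution margin per unit = £87.08 − £71.34 = £15.74. Break-even units = £672,100 ÷ £15.74 = 42,700.13; break-even revenue = 42,700.13 × £87.08 = £3,718,327.06.
Actual sales revenue = 94,760 × £87.08 = £8,251,700.80.
Margin of safety = £8,251,700.80 − £3,718,327.06 = £4,533,374.

£4,533,374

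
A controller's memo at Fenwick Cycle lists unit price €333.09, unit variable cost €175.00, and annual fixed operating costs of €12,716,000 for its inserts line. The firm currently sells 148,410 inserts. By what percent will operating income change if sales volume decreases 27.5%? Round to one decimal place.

At 148,410 units, contribution = 148,410 × €158.09 = €23,462,136.90.
EBIT = €23,462,136.90 − €12,716,000 = €10,746,136.90.
So DOL = total CM / EBIT = €23,462,136.90 / €10,746,136.90 = 2.1833.
Operating income changes by 2.1833 × -27.5% = -60.0%.

-60.0%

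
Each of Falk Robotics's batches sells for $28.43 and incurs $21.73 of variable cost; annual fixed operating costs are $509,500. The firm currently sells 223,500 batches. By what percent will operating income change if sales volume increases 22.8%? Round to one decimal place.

+34.6%

Contribution at this volume is 223,500 × $6.70 = $1,497,450.00.
Operating income = contribution − fixed costs = $1,497,450.00 − $509,500 = $987,950.00.
So DOL = total CM / EBIT = $1,497,450.00 / $987,950.00 = 1.5157.
Operating income changes by 1.5157 × +22.8% = +34.6%.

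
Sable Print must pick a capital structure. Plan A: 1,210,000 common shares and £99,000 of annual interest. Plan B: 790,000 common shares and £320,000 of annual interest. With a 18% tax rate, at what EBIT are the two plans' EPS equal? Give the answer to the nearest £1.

At indifference, (EBIT − 99,000)(1 − t)/1,210,000 = (EBIT − 320,000)(1 − t)/790,000.
The (1 − t) factor cancels: (EBIT − 99,000) × 790,000 = (EBIT − 320,000) × 1,210,000.
EBIT × (1,210,000 − 790,000) = 320,000 × 1,210,000 − 99,000 × 790,000 = 308,990,000,000, so EBIT = 308,990,000,000 ÷ 420,000 = 735,690.48.

£735,690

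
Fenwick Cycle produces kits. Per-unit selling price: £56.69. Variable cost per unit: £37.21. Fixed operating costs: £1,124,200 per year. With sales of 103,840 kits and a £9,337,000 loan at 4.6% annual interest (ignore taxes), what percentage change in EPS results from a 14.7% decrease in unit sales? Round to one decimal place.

At 103,840 units, contribution = 103,840 × £19.48 = £2,022,803.20.
EBIT = £2,022,803.20 − £1,124,200 = £898,603.20.
After interest of £429,502.00, pre-tax earnings = £469,101.20.
DCL = total CM / (EBIT − I) = £2,022,803.20 / £469,101.20 = 4.3121.
EPS therefore changes by 4.3121 × (-14.7%) = -63.4%.

-63.4%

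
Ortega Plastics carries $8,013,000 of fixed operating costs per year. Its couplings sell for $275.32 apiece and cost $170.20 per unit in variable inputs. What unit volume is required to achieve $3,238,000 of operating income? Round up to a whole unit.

107,031 couplings

Contribution margin per unit = $275.32 − $170.20 = $105.12.
Need Q such that Q × $105.12 − $8,013,000 = $3,238,000, i.e. Q = $11,251,000 / $105.12 = 107,030.06 → 107,031.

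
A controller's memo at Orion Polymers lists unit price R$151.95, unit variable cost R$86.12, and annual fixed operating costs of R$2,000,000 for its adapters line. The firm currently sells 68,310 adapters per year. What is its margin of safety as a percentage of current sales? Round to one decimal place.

Unit CM = price − variable cost = R$151.95 − R$86.12 = R$65.83. Break-even units = R$2,000,000 ÷ R$65.83 = 30,381.29; break-even revenue = 30,381.29 × R$151.95 = R$4,616,436.28.
Actual sales revenue = 68,310 × R$151.95 = R$10,379,704.50.
Margin of safety = (R$10,379,704.50 − R$4,616,436.28) ÷ R$10,379,704.50 = 55.5%.

55.5%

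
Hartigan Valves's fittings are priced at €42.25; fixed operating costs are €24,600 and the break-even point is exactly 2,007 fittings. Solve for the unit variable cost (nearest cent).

€29.99

Contribution per unit must be FC / Q = €24,600 / 2,007 = €12.2571.
Variable cost per unit = €42.25 − €12.2571 = €29.99.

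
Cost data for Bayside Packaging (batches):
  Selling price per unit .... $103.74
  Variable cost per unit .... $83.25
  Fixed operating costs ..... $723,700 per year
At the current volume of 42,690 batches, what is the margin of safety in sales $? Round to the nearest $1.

$764,598

Contribution margin per unit = $103.74 − $83.25 = $20.49. Break-even units = $723,700 ÷ $20.49 = 35,319.67; break-even revenue = 35,319.67 × $103.74 = $3,664,062.37.
Current sales = 42,690 × $103.74 = $4,428,660.60.
Margin of safety = $4,428,660.60 − $3,664,062.37 = $764,598.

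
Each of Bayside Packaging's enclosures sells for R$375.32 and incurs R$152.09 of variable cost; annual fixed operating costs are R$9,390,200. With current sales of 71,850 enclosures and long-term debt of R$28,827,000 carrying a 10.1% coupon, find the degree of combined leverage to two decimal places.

At 71,850 units, contribution = 71,850 × R$223.23 = R$16,039,075.50.
Subtracting fixed costs: EBIT = R$16,039,075.50 − R$9,390,200 = R$6,648,875.50. Interest = R$2,911,527.00.
DOL = R$16,039,075.50 ÷ R$6,648,875.50 = 2.4123; DFL = R$6,648,875.50 ÷ R$3,737,348.50 = 1.7790.
Combined leverage = 2.4123 × 1.7790 = 4.2915.

4.29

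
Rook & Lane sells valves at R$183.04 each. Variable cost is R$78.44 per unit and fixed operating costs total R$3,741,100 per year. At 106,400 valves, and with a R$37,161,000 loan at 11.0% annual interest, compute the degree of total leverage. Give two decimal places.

At 106,400 units, contribution = 106,400 × R$104.60 = R$11,129,440.00.
EBIT = R$11,129,440.00 − R$3,741,100 = R$7,388,340.00. Interest = R$4,087,710.00.
DOL = R$11,129,440.00 ÷ R$7,388,340.00 = 1.5064; DFL = R$7,388,340.00 ÷ R$3,300,630.00 = 2.2385.
Combined leverage = 1.5064 × 2.2385 = 3.3721.

3.37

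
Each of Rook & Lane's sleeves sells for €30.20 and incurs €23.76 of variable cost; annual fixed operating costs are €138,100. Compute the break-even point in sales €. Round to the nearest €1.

€647,612

Contribution margin per unit = €30.20 − €23.76 = €6.44, a CM ratio of €6.44 ÷ €30.20 = 0.2132.
Break-even revenue = fixed costs × price ÷ CM = €138,100 × €30.20 ÷ €6.44 = €647,612.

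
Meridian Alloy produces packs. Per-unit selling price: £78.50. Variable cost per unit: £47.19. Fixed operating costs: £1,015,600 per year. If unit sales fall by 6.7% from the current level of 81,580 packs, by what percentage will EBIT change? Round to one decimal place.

At 81,580 units, contribution = 81,580 × £31.31 = £2,554,269.80.
EBIT = £2,554,269.80 − £1,015,600 = £1,538,669.80.
So DOL = total CM / EBIT = £2,554,269.80 / £1,538,669.80 = 1.6601.
%ΔEBIT = DOL × %ΔSales = 1.6601 × -6.7% = -11.1%.

-11.1%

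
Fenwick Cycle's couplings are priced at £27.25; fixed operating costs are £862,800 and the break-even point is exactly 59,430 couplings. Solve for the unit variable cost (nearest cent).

Contribution per unit must be FC / Q = £862,800 / 59,430 = £14.5179.
Hence VC = price − CM = £27.25 − £14.5179 = £12.73.

£12.73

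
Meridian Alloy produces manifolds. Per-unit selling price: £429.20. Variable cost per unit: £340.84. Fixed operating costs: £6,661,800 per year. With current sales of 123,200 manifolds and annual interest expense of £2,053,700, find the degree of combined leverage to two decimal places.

At 123,200 units, contribution = 123,200 × £88.36 = £10,885,952.00.
EBIT = £10,885,952.00 − £6,661,800 = £4,224,152.00. Interest = £2,053,700.00, so EBIT − I = £2,170,452.00.
Degree of total leverage = total CM / (EBIT − interest) = £10,885,952.00 / £2,170,452.00 = 5.0155.

5.02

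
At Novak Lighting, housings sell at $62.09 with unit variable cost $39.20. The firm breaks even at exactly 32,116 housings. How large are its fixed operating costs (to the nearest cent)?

Unit CM = price − variable cost = $62.09 − $39.20 = $22.89.
Since BE = FC / CM, FC = 32,116 × $22.89 = $735,135.24.

$735,135.24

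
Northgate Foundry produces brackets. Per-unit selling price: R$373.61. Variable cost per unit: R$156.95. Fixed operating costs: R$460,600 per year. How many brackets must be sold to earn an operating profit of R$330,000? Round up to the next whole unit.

Contribution margin per unit = R$373.61 − R$156.95 = R$216.66.
Required volume = (fixed costs + target profit) ÷ CM = (R$460,600 + R$330,000) ÷ R$216.66 = 3,649.04, so 3,650 brackets.

3,650 brackets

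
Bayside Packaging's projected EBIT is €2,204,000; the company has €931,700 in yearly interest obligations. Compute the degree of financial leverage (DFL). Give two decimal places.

Interest = €931,700.00.
Degree of financial leverage = EBIT / (EBIT − interest) = €2,204,000 / €1,272,300.00 = 1.7323.

1.73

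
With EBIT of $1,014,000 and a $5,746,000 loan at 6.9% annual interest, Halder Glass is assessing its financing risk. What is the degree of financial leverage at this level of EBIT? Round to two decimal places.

Annual interest charges come to $396,474.00.
Degree of financial leverage = EBIT / (EBIT − interest) = $1,014,000 / $617,526.00 = 1.6420.

1.64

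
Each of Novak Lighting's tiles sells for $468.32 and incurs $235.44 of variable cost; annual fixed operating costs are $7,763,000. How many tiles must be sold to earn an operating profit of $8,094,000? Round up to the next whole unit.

Each unit contributes $468.32 − $235.44 = $232.88.
Units = (FC + target) / CM = ($7,763,000 + $8,094,000) / $232.88 = 68,090.86, so 68,091 tiles.

68,091 tiles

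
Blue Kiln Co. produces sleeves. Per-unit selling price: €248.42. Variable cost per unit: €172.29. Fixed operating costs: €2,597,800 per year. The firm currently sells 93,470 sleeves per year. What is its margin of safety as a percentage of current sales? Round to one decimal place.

Unit CM = price − variable cost = €248.42 − €172.29 = €76.13. Break-even units = €2,597,800 ÷ €76.13 = 34,123.21; break-even revenue = 34,123.21 × €248.42 = €8,476,887.90.
Current sales = 93,470 × €248.42 = €23,219,817.40.
Margin of safety = (€23,219,817.40 − €8,476,887.90) ÷ €23,219,817.40 = 63.5%.

63.5%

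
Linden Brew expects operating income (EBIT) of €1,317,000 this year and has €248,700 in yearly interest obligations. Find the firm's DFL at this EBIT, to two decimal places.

1.23

Annual interest charges come to €248,700.00.
Degree of financial leverage = EBIT / (EBIT − interest) = €1,317,000 / €1,068,300.00 = 1.2328.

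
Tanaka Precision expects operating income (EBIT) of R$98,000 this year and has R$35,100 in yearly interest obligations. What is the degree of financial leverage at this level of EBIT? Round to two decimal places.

Interest = R$35,100.00.
DFL = EBIT ÷ (EBIT − I) = R$98,000 ÷ (R$98,000 − R$35,100.00) = R$98,000 ÷ R$62,900.00 = 1.5580.

1.56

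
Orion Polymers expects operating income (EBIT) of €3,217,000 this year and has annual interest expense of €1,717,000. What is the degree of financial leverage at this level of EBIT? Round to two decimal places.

2.14

Interest = €1,717,000.00.
Degree of financial leverage = EBIT / (EBIT − interest) = €3,217,000 / €1,500,000.00 = 2.1447.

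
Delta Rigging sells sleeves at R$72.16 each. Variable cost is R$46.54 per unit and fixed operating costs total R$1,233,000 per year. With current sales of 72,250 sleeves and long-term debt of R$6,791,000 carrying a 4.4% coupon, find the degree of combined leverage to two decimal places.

At 72,250 units, contribution = 72,250 × R$25.62 = R$1,851,045.00.
Operating income = contribution − fixed costs = R$1,851,045.00 − R$1,233,000 = R$618,045.00. Interest = R$298,804.00.
DOL = R$1,851,045.00 ÷ R$618,045.00 = 2.9950; DFL = R$618,045.00 ÷ R$319,241.00 = 1.9360.
Combined leverage = 2.9950 × 1.9360 = 5.7983.

5.80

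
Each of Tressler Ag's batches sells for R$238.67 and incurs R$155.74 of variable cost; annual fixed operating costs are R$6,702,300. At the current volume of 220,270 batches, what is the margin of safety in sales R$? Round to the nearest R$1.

R$33,282,827

Contribution margin per unit = R$238.67 − R$155.74 = R$82.93. Break-even units = R$6,702,300 ÷ R$82.93 = 80,818.76; break-even revenue = 80,818.76 × R$238.67 = R$19,289,014.12.
Current sales = 220,270 × R$238.67 = R$52,571,840.90.
Margin of safety = R$52,571,840.90 − R$19,289,014.12 = R$33,282,827.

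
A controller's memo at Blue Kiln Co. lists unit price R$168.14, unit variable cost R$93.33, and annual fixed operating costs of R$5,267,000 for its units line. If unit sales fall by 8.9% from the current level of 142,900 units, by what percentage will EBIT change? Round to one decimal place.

Total contribution margin = 142,900 × R$74.81 = R$10,690,349.00.
Subtracting fixed costs: EBIT = R$10,690,349.00 − R$5,267,000 = R$5,423,349.00.
Degree of operating leverage = R$10,690,349.00 / R$5,423,349.00 = 1.9712.
Operating income changes by 1.9712 × -8.9% = -17.5%.

-17.5%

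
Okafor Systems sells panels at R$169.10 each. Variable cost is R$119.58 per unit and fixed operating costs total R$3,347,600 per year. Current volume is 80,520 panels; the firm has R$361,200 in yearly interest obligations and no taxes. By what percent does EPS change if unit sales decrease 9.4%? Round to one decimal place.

-134.6%

Total contribution margin = 80,520 × R$49.52 = R$3,987,350.40.
Operating income = contribution − fixed costs = R$3,987,350.40 − R$3,347,600 = R$639,750.40.
After interest of R$361,200.00, pre-tax earnings = R$278,550.40.
Degree of combined leverage = contribution ÷ (EBIT − I) = R$3,987,350.40 ÷ R$278,550.40 = 14.3146.
EPS therefore changes by 14.3146 × (-9.4%) = -134.6%.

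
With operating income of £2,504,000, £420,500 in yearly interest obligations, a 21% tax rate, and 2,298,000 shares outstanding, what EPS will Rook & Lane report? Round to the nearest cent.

Interest = £420,500.00, so EBT = £2,504,000 − £420,500.00 = £2,083,500.00.
After tax at 21%: net income = £2,083,500.00 × 0.79 = £1,645,965.00.
EPS = £1,645,965.00 ÷ 2,298,000 = £0.72.

£0.72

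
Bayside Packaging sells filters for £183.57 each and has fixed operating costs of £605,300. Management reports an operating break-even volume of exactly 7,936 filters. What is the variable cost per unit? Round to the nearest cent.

£107.30

At break-even, FC = Q × (P − VC), so P − VC = £605,300 ÷ 7,936 = £76.2727.
Hence VC = price − CM = £183.57 − £76.2727 = £107.30.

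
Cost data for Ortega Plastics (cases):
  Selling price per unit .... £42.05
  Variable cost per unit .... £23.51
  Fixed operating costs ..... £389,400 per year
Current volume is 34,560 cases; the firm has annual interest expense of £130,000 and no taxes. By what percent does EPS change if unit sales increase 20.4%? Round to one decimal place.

+107.7%

Contribution at this volume is 34,560 × £18.54 = £640,742.40.
Subtracting fixed costs: EBIT = £640,742.40 − £389,400 = £251,342.40.
Interest = £130,000.00, so EBIT − I = £121,342.40.
Degree of combined leverage = contribution ÷ (EBIT − I) = £640,742.40 ÷ £121,342.40 = 5.2804.
%ΔEPS = DCL × %ΔSales = 5.2804 × +20.4% = +107.7%.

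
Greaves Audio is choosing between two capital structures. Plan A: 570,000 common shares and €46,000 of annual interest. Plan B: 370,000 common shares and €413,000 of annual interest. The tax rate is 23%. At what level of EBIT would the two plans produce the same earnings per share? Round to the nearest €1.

€1,091,950

At indifference, (EBIT − 46,000)(1 − t)/570,000 = (EBIT − 413,000)(1 − t)/370,000.
The (1 − t) factor cancels: (EBIT − 46,000) × 370,000 = (EBIT − 413,000) × 570,000.
Solving, EBIT = (413,000·570,000 − 46,000·370,000) / (570,000 − 370,000) = 218,390,000,000 / 200,000 = 1,091,950.00.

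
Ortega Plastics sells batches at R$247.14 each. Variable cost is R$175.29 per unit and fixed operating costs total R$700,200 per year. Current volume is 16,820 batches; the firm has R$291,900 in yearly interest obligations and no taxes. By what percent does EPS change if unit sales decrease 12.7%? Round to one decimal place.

Total contribution margin = 16,820 × R$71.85 = R$1,208,517.00.
Operating income = contribution − fixed costs = R$1,208,517.00 − R$700,200 = R$508,317.00.
After interest of R$291,900.00, pre-tax earnings = R$216,417.00.
Degree of combined leverage = contribution ÷ (EBIT − I) = R$1,208,517.00 ÷ R$216,417.00 = 5.5842.
EPS therefore changes by 5.5842 × (-12.7%) = -70.9%.

-70.9%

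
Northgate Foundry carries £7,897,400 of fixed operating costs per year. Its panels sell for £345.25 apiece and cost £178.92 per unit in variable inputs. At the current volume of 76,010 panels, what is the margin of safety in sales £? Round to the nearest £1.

£9,849,875

Each unit contributes £345.25 − £178.92 = £166.33. Break-even units = £7,897,400 ÷ £166.33 = 47,480.31; break-even revenue = 47,480.31 × £345.25 = £16,392,577.11.
Current sales = 76,010 × £345.25 = £26,242,452.50.
Margin of safety = £26,242,452.50 − £16,392,577.11 = £9,849,875.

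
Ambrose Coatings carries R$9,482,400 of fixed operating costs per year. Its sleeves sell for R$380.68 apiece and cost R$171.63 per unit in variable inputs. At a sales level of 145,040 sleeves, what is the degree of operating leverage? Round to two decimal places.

Total contribution margin = 145,040 × R$209.05 = R$30,320,612.00.
EBIT = R$30,320,612.00 − R$9,482,400 = R$20,838,212.00.
Degree of operating leverage = R$30,320,612.00 / R$20,838,212.00 = 1.4550.

1.46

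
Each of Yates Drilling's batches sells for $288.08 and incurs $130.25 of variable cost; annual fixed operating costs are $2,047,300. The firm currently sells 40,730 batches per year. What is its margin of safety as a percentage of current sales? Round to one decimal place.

Unit CM = price − variable cost = $288.08 − $130.25 = $157.83. Break-even units = $2,047,300 ÷ $157.83 = 12,971.55; break-even revenue = 12,971.55 × $288.08 = $3,736,844.60.
Actual sales revenue = 40,730 × $288.08 = $11,733,498.40.
Margin of safety = ($11,733,498.40 − $3,736,844.60) ÷ $11,733,498.40 = 68.2%.

68.2%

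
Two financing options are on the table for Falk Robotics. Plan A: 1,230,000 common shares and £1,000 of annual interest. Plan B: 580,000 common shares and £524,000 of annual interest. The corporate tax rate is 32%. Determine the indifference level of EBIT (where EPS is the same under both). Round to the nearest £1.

Set EPS_A = EPS_B: (EBIT − £1,000)(1 − 0.32) ÷ 1,230,000 = (EBIT − £524,000)(1 − 0.32) ÷ 580,000.
Cancelling (1 − t) and cross-multiplying: 580,000·(EBIT − 1,000) = 1,230,000·(EBIT − 524,000).
EBIT × (1,230,000 − 580,000) = 524,000 × 1,230,000 − 1,000 × 580,000 = 643,940,000,000, so EBIT = 643,940,000,000 ÷ 650,000 = 990,676.92.

£990,677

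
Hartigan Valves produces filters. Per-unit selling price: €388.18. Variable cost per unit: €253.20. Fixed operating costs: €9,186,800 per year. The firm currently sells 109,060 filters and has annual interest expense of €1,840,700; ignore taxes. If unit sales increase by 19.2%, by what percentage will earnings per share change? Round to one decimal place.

Total contribution margin = 109,060 × €134.98 = €14,720,918.80.
EBIT = €14,720,918.80 − €9,186,800 = €5,534,118.80.
Interest = €1,840,700.00, so EBIT − I = €3,693,418.80.
DCL = total CM / (EBIT − I) = €14,720,918.80 / €3,693,418.80 = 3.9857.
EPS therefore changes by 3.9857 × (+19.2%) = +76.5%.

+76.5%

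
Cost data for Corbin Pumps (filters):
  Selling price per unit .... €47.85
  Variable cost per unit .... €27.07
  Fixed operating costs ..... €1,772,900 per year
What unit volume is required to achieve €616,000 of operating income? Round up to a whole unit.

Unit CM = price − variable cost = €47.85 − €27.07 = €20.78.
Units = (FC + target) / CM = (€1,772,900 + €616,000) / €20.78 = 114,961.50, so 114,962 filters.

114,962 filters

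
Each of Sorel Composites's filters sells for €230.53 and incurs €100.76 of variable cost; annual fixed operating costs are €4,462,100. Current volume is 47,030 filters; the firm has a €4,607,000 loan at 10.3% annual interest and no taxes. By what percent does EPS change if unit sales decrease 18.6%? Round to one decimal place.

Total contribution margin = 47,030 × €129.77 = €6,103,083.10.
Operating income = contribution − fixed costs = €6,103,083.10 − €4,462,100 = €1,640,983.10.
After interest of €474,521.00, pre-tax earnings = €1,166,462.10.
Degree of combined leverage = contribution ÷ (EBIT − I) = €6,103,083.10 ÷ €1,166,462.10 = 5.2321.
EPS therefore changes by 5.2321 × (-18.6%) = -97.3%.

-97.3%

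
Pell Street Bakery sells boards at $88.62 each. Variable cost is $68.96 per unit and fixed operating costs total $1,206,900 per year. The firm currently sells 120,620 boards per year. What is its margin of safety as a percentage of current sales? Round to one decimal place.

49.1%

Each unit contributes $88.62 − $68.96 = $19.66. Break-even units = $1,206,900 ÷ $19.66 = 61,388.61; break-even revenue = 61,388.61 × $88.62 = $5,440,258.29.
Actual sales revenue = 120,620 × $88.62 = $10,689,344.40.
Margin of safety = ($10,689,344.40 − $5,440,258.29) ÷ $10,689,344.40 = 49.1%.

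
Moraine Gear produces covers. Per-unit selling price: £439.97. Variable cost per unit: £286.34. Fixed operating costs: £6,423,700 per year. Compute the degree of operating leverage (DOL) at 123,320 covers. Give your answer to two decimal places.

Contribution at this volume is 123,320 × £153.63 = £18,945,651.60.
Operating income = contribution − fixed costs = £18,945,651.60 − £6,423,700 = £12,521,951.60.
So DOL = total CM / EBIT = £18,945,651.60 / £12,521,951.60 = 1.5130.

1.51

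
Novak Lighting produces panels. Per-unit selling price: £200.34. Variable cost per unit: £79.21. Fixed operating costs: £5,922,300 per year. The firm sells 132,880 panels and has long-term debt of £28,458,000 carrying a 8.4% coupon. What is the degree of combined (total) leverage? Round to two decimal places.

Contribution at this volume is 132,880 × £121.13 = £16,095,754.40.
Operating income = contribution − fixed costs = £16,095,754.40 − £5,922,300 = £10,173,454.40. Interest = £2,390,472.00, so EBIT − I = £7,782,982.40.
DCL = contribution ÷ (EBIT − I) = £16,095,754.40 ÷ £7,782,982.40 = 2.0681.

2.07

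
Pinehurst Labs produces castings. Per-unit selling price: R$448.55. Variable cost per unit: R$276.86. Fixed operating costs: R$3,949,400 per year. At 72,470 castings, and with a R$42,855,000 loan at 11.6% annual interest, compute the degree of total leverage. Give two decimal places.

Total contribution margin = 72,470 × R$171.69 = R$12,442,374.30.
EBIT = R$12,442,374.30 − R$3,949,400 = R$8,492,974.30. Interest = R$4,971,180.00, so EBIT − I = R$3,521,794.30.
DCL = contribution ÷ (EBIT − I) = R$12,442,374.30 ÷ R$3,521,794.30 = 3.5330.

3.53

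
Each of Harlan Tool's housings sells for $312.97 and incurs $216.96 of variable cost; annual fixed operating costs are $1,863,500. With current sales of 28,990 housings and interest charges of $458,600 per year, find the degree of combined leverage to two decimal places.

6.03

At 28,990 units, contribution = 28,990 × $96.01 = $2,783,329.90.
EBIT = $2,783,329.90 − $1,863,500 = $919,829.90. Interest = $458,600.00.
DOL = $2,783,329.90 ÷ $919,829.90 = 3.0259; DFL = $919,829.90 ÷ $461,229.90 = 1.9943.
Combined leverage = 3.0259 × 1.9943 = 6.0346.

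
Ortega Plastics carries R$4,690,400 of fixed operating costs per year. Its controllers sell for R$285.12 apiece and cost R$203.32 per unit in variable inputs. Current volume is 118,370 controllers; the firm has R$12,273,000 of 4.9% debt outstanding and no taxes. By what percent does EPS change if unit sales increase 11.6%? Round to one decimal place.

Contribution at this volume is 118,370 × R$81.80 = R$9,682,666.00.
EBIT = R$9,682,666.00 − R$4,690,400 = R$4,992,266.00.
After interest of R$601,377.00, pre-tax earnings = R$4,390,889.00.
DCL = total CM / (EBIT − I) = R$9,682,666.00 / R$4,390,889.00 = 2.2052.
EPS therefore changes by 2.2052 × (+11.6%) = +25.6%.

+25.6%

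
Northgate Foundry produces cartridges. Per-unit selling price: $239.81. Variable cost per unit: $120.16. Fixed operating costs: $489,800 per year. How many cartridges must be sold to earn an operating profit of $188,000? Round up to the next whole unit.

5,665 cartridges

Contribution margin per unit = $239.81 − $120.16 = $119.65.
Required volume = (fixed costs + target profit) ÷ CM = ($489,800 + $188,000) ÷ $119.65 = 5,664.86, so 5,665 cartridges.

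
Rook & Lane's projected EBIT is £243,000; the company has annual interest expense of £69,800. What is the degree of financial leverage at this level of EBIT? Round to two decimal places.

1.40

Annual interest charges come to £69,800.00.
DFL = EBIT ÷ (EBIT − I) = £243,000 ÷ (£243,000 − £69,800.00) = £243,000 ÷ £173,200.00 = 1.4030.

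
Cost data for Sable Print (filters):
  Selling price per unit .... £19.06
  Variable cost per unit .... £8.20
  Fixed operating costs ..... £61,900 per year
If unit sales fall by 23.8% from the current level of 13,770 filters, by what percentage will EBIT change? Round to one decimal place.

-40.6%

Total contribution margin = 13,770 × £10.86 = £149,542.20.
Subtracting fixed costs: EBIT = £149,542.20 − £61,900 = £87,642.20.
So DOL = total CM / EBIT = £149,542.20 / £87,642.20 = 1.7063.
Operating income changes by 1.7063 × -23.8% = -40.6%.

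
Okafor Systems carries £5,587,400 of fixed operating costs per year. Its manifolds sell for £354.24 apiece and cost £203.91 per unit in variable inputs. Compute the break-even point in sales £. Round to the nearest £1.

CM per unit = £354.24 − £203.91 = £150.33; CM ratio = £150.33 / £354.24 = 0.4244.
Break-even sales = FC ÷ CM ratio = £5,587,400 × £354.24 / £150.33 = £13,166,238.

£13,166,238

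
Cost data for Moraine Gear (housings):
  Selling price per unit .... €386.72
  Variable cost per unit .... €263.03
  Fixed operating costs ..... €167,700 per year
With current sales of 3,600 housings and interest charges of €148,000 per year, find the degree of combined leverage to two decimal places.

Contribution at this volume is 3,600 × €123.69 = €445,284.00.
Subtracting fixed costs: EBIT = €445,284.00 − €167,700 = €277,584.00. Interest = €148,000.00, so EBIT − I = €129,584.00.
Degree of total leverage = total CM / (EBIT − interest) = €445,284.00 / €129,584.00 = 3.4363.

3.44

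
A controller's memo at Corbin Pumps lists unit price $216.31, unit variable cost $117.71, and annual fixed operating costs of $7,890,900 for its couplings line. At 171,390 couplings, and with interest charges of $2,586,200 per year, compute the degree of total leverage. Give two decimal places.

Total contribution margin = 171,390 × $98.60 = $16,899,054.00.
Subtracting fixed costs: EBIT = $16,899,054.00 − $7,890,900 = $9,008,154.00. Interest = $2,586,200.00, so EBIT − I = $6,421,954.00.
DCL = contribution ÷ (EBIT − I) = $16,899,054.00 ÷ $6,421,954.00 = 2.6315.

2.63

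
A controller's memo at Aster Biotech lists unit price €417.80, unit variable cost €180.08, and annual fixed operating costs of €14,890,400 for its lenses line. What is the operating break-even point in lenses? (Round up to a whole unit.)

62,639 lenses

Contribution margin per unit = €417.80 − €180.08 = €237.72.
Break-even volume = fixed costs ÷ CM per unit = €14,890,400 ÷ €237.72 = 62,638.40, so 62,639 lenses.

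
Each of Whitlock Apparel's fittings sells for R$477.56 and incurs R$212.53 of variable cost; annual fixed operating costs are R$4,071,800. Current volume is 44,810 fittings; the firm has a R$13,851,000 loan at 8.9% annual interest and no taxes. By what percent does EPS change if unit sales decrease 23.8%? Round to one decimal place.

Total contribution margin = 44,810 × R$265.03 = R$11,875,994.30.
Subtracting fixed costs: EBIT = R$11,875,994.30 − R$4,071,800 = R$7,804,194.30.
Interest = R$1,232,739.00, so EBIT − I = R$6,571,455.30.
Degree of combined leverage = contribution ÷ (EBIT − I) = R$11,875,994.30 ÷ R$6,571,455.30 = 1.8072.
EPS therefore changes by 1.8072 × (-23.8%) = -43.0%.

-43.0%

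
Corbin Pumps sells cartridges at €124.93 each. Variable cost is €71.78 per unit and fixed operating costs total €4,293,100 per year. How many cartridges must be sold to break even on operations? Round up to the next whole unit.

Each unit contributes €124.93 − €71.78 = €53.15.
Break-even Q = €4,293,100 / €53.15 = 80,773.28 → 80,774 cartridges.

80,774 cartridges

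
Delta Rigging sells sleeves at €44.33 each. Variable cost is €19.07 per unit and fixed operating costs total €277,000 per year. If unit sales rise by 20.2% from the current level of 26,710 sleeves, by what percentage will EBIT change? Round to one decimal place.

Contribution at this volume is 26,710 × €25.26 = €674,694.60.
Subtracting fixed costs: EBIT = €674,694.60 − €277,000 = €397,694.60.
Degree of operating leverage = €674,694.60 / €397,694.60 = 1.6965.
Operating income changes by 1.6965 × +20.2% = +34.3%.

+34.3%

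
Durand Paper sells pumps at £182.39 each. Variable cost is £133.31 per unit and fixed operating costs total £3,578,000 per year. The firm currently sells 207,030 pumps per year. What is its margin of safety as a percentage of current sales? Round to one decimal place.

64.8%

Each unit contributes £182.39 − £133.31 = £49.08. Break-even units = £3,578,000 ÷ £49.08 = 72,901.39; break-even revenue = 72,901.39 × £182.39 = £13,296,483.70.
Actual sales revenue = 207,030 × £182.39 = £37,760,201.70.
Margin of safety = (£37,760,201.70 − £13,296,483.70) ÷ £37,760,201.70 = 64.8%.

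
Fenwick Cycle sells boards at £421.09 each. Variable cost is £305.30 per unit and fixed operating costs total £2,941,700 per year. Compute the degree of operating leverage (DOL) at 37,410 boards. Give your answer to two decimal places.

Total contribution margin = 37,410 × £115.79 = £4,331,703.90.
Operating income = contribution − fixed costs = £4,331,703.90 − £2,941,700 = £1,390,003.90.
Degree of operating leverage = £4,331,703.90 / £1,390,003.90 = 3.1163.

3.12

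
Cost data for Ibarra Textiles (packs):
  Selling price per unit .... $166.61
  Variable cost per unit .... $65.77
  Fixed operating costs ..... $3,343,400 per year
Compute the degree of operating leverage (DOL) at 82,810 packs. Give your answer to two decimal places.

At 82,810 units, contribution = 82,810 × $100.84 = $8,350,560.40.
EBIT = $8,350,560.40 − $3,343,400 = $5,007,160.40.
So DOL = total CM / EBIT = $8,350,560.40 / $5,007,160.40 = 1.6677.

1.67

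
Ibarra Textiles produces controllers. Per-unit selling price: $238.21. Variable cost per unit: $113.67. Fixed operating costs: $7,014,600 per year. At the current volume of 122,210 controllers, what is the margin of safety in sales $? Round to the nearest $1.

Unit CM = price − variable cost = $238.21 − $113.67 = $124.54. Break-even units = $7,014,600 ÷ $124.54 = 56,324.07; break-even revenue = 56,324.07 × $238.21 = $13,416,957.33.
Actual sales revenue = 122,210 × $238.21 = $29,111,644.10.
Margin of safety = $29,111,644.10 − $13,416,957.33 = $15,694,687.

$15,694,687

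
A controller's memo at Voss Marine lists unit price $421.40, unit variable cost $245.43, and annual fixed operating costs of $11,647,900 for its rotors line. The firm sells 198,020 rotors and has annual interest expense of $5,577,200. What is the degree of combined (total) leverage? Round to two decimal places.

1.98

Total contribution margin = 198,020 × $175.97 = $34,845,579.40.
Operating income = contribution − fixed costs = $34,845,579.40 − $11,647,900 = $23,197,679.40. Interest = $5,577,200.00.
DOL = $34,845,579.40 ÷ $23,197,679.40 = 1.5021; DFL = $23,197,679.40 ÷ $17,620,479.40 = 1.3165.
Combined leverage = 1.5021 × 1.3165 = 1.9775.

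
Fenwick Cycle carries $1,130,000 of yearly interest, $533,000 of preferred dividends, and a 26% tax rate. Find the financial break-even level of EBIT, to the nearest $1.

Preferred dividends are paid after tax, so their pre-tax equivalent is $533,000 ÷ (1 − 0.26) = $720,270.27.
EPS = 0 when EBIT covers interest plus the pre-tax preferred burden: $1,130,000 + $720,270.27 = $1,850,270.27.

$1,850,270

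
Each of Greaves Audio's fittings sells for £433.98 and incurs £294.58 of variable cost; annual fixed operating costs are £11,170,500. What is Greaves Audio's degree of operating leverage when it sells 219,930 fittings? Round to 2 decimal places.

Contribution at this volume is 219,930 × £139.40 = £30,658,242.00.
EBIT = £30,658,242.00 − £11,170,500 = £19,487,742.00.
Degree of operating leverage = £30,658,242.00 / £19,487,742.00 = 1.5732.

1.57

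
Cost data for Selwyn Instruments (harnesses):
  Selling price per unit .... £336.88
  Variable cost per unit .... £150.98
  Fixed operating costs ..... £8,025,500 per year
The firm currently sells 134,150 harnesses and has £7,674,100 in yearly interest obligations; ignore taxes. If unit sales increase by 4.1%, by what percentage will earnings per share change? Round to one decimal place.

+11.1%

At 134,150 units, contribution = 134,150 × £185.90 = £24,938,485.00.
Operating income = contribution − fixed costs = £24,938,485.00 − £8,025,500 = £16,912,985.00.
Interest = £7,674,100.00, so EBIT − I = £9,238,885.00.
DCL = total CM / (EBIT − I) = £24,938,485.00 / £9,238,885.00 = 2.6993.
%ΔEPS = DCL × %ΔSales = 2.6993 × +4.1% = +11.1%.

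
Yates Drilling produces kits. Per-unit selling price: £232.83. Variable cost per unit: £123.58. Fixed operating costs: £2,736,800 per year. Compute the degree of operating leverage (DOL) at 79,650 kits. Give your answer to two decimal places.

1.46

Contribution at this volume is 79,650 × £109.25 = £8,701,762.50.
Operating income = contribution − fixed costs = £8,701,762.50 − £2,736,800 = £5,964,962.50.
So DOL = total CM / EBIT = £8,701,762.50 / £5,964,962.50 = 1.4588.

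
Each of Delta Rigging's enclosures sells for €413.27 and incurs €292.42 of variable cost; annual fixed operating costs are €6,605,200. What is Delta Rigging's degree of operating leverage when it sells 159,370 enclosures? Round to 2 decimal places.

At 159,370 units, contribution = 159,370 × €120.85 = €19,259,864.50.
Subtracting fixed costs: EBIT = €19,259,864.50 − €6,605,200 = €12,654,664.50.
Degree of operating leverage = €19,259,864.50 / €12,654,664.50 = 1.5220.

1.52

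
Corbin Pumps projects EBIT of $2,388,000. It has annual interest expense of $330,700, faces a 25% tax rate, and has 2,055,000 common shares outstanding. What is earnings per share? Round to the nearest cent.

$0.75

Pre-tax income = $2,388,000 − $330,700.00 = $2,057,300.00.
After tax at 25%: net income = $2,057,300.00 × 0.75 = $1,542,975.00.
EPS = $1,542,975.00 ÷ 2,055,000 = $0.75.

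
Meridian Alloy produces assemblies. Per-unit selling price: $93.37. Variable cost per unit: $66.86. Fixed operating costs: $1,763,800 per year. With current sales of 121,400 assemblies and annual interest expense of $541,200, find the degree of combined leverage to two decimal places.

3.52

At 121,400 units, contribution = 121,400 × $26.51 = $3,218,314.00.
EBIT = $3,218,314.00 − $1,763,800 = $1,454,514.00. Interest = $541,200.00.
DOL = $3,218,314.00 ÷ $1,454,514.00 = 2.2126; DFL = $1,454,514.00 ÷ $913,314.00 = 1.5926.
DCL = DOL × DFL = 2.2126 × 1.5926 = 3.5238.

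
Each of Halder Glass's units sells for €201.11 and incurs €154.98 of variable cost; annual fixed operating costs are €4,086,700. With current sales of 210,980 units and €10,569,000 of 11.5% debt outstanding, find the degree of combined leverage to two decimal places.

2.20

At 210,980 units, contribution = 210,980 × €46.13 = €9,732,507.40.
Operating income = contribution − fixed costs = €9,732,507.40 − €4,086,700 = €5,645,807.40. Interest = €1,215,435.00.
DOL = €9,732,507.40 ÷ €5,645,807.40 = 1.7238; DFL = €5,645,807.40 ÷ €4,430,372.40 = 1.2743.
DCL = DOL × DFL = 1.7238 × 1.2743 = 2.1966.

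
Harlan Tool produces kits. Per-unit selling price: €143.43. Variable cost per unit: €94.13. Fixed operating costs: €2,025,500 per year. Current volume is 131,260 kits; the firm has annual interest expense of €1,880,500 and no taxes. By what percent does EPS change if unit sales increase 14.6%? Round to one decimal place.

At 131,260 units, contribution = 131,260 × €49.30 = €6,471,118.00.
Operating income = contribution − fixed costs = €6,471,118.00 − €2,025,500 = €4,445,618.00.
Interest = €1,880,500.00, so EBIT − I = €2,565,118.00.
Degree of combined leverage = contribution ÷ (EBIT − I) = €6,471,118.00 ÷ €2,565,118.00 = 2.5227.
EPS therefore changes by 2.5227 × (+14.6%) = +36.8%.

+36.8%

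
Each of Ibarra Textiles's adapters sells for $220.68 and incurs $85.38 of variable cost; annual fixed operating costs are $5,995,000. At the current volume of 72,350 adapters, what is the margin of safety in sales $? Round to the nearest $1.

$6,188,100

Contribution margin per unit = $220.68 − $85.38 = $135.30. Break-even units = $5,995,000 ÷ $135.30 = 44,308.94; break-even revenue = 44,308.94 × $220.68 = $9,778,097.56.
Current sales = 72,350 × $220.68 = $15,966,198.00.
Margin of safety = $15,966,198.00 − $9,778,097.56 = $6,188,100.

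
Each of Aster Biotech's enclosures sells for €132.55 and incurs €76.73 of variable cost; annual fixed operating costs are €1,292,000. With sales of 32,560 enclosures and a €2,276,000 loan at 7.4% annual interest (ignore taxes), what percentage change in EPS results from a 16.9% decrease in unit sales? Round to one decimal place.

Contribution at this volume is 32,560 × €55.82 = €1,817,499.20.
EBIT = €1,817,499.20 − €1,292,000 = €525,499.20.
After interest of €168,424.00, pre-tax earnings = €357,075.20.
Degree of combined leverage = contribution ÷ (EBIT − I) = €1,817,499.20 ÷ €357,075.20 = 5.0900.
EPS therefore changes by 5.0900 × (-16.9%) = -86.0%.

-86.0%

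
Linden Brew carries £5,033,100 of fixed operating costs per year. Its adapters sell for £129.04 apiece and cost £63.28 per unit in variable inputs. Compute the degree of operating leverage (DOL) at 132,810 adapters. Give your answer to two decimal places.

Total contribution margin = 132,810 × £65.76 = £8,733,585.60.
Operating income = contribution − fixed costs = £8,733,585.60 − £5,033,100 = £3,700,485.60.
Degree of operating leverage = £8,733,585.60 / £3,700,485.60 = 2.3601.

2.36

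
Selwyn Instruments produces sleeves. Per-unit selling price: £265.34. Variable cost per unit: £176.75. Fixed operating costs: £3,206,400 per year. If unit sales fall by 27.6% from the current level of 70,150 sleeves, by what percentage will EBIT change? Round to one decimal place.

At 70,150 units, contribution = 70,150 × £88.59 = £6,214,588.50.
Subtracting fixed costs: EBIT = £6,214,588.50 − £3,206,400 = £3,008,188.50.
So DOL = total CM / EBIT = £6,214,588.50 / £3,008,188.50 = 2.0659.
So EBIT moves 2.0659 × (-27.6%) = -57.0%.

-57.0%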